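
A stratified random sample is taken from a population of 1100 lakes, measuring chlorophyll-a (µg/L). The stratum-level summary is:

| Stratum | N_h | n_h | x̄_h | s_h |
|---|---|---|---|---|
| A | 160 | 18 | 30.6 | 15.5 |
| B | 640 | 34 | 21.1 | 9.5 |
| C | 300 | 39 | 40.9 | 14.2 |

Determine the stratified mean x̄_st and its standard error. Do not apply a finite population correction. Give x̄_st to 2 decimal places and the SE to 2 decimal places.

x̄_st = Σ W_h x̄_h = (160·30.6 + 640·21.1 + 300·40.9)/1100 = 27.88182
V̂(x̄_st) = Σ W_h² s_h²/n_h, with W_h = N_h/N and N = 1100:
  stratum A: (160/1100)²·15.5²/18 = 0.282388
  stratum B: (640/1100)²·9.5²/34 = 0.898551
  stratum C: (300/1100)²·14.2²/39 = 0.384565
V̂(x̄_st) = 1.5655
SE(x̄_st) = √1.5655 = 1.2512

x̄_st ≈ 27.88, SE ≈ 1.25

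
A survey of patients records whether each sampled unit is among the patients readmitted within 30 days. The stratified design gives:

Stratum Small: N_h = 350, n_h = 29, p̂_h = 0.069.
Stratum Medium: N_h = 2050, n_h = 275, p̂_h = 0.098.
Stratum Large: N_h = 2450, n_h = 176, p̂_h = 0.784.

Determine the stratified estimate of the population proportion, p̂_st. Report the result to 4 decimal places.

p̂_st ≈ 0.4424

N = 4850; stratum weights W_h = N_h/N.
p̂_st = Σ W_h p̂_h = (350·0.069 + 2050·0.098 + 2450·0.784)/4850 = 0.44244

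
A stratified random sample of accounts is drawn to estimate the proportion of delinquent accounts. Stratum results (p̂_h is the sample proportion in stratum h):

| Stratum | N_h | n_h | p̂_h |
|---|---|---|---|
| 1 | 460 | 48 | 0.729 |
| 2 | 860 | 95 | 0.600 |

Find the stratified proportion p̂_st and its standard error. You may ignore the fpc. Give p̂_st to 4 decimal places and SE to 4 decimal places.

p̂_st ≈ 0.6450, SE ≈ 0.0399

N = 1320; stratum weights W_h = N_h/N.
p̂_st = Σ W_h p̂_h = (460·0.729 + 860·0.600)/1320 = 0.64495
V̂(p̂_st) = Σ W_h² p̂_h(1−p̂_h)/(n_h−1):
  stratum 1: (460/1320)²·0.729·0.271/47 = 0.000510466
  stratum 2: (860/1320)²·0.600·0.400/94 = 0.00108376
V̂(p̂_st) = 0.00159422; SE = √V̂ = 0.0399277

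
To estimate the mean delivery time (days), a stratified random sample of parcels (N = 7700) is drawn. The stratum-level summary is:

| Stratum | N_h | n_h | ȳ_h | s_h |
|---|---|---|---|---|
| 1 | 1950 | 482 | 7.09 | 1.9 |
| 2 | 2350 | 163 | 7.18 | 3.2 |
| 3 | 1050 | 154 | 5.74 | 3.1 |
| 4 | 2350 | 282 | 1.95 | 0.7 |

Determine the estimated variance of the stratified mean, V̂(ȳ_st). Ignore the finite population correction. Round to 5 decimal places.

V̂(ȳ_st) ≈ 0.00765

V̂(ȳ_st) = Σ W_h² s_h²/n_h, with W_h = N_h/N and N = 7700:
  stratum 1: (1950/7700)²·1.9²/482 = 0.000480339
  stratum 2: (2350/7700)²·3.2²/163 = 0.00585149
  stratum 3: (1050/7700)²·3.1²/154 = 0.00116038
  stratum 4: (2350/7700)²·0.7²/282 = 0.000161846
V̂(ȳ_st) = 0.00765406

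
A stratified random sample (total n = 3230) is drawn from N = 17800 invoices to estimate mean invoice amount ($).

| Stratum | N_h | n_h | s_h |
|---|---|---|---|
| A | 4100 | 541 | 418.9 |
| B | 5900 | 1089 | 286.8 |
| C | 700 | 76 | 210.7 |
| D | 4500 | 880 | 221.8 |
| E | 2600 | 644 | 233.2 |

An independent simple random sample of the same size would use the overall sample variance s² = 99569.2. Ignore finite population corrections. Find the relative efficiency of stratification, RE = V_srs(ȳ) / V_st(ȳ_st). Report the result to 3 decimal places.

V̂(ȳ_st) = Σ W_h² s_h²/n_h, with W_h = N_h/N and N = 17800:
  stratum A: (4100/17800)²·418.9²/541 = 17.2088
  stratum B: (5900/17800)²·286.8²/1089 = 8.2984
  stratum C: (700/17800)²·210.7²/76 = 0.903382
  stratum D: (4500/17800)²·221.8²/880 = 3.57294
  stratum E: (2600/17800)²·233.2²/644 = 1.80168
V_st = 31.7852
V_srs = s²/n = 99569.2/3230 = 30.8264
Relative efficiency = V_srs / V_st = 30.8264/31.7852 = 0.9698

RE ≈ 0.970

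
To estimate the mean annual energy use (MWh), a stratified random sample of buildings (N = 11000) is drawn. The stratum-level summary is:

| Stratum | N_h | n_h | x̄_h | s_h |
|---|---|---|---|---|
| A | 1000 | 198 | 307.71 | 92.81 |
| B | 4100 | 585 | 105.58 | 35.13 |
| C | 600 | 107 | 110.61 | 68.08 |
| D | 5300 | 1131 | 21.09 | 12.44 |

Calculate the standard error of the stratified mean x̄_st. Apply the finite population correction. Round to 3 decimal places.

V̂(x̄_st) = Σ W_h² (1 − n_h/N_h) s_h²/n_h, with W_h = N_h/N and N = 11000:
  stratum A: (1000/11000)²·(1 − 198/1000)·92.81²/198 = 0.288346
  stratum B: (4100/11000)²·(1 − 585/4100)·35.13²/585 = 0.251261
  stratum C: (600/11000)²·(1 − 107/600)·68.08²/107 = 0.105893
  stratum D: (5300/11000)²·(1 − 1131/5300)·12.44²/1131 = 0.0249862
V̂(x̄_st) = 0.670486
SE(x̄_st) = √0.670486 = 0.818832

SE(x̄_st) ≈ 0.819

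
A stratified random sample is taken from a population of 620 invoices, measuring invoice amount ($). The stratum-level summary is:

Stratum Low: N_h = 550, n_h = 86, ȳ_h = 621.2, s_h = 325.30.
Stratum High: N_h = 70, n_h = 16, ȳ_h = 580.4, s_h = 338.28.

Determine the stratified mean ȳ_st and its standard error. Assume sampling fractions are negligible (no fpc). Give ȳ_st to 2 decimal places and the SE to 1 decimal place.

ȳ_st ≈ 616.59, SE ≈ 32.5

ȳ_st = Σ W_h ȳ_h = (550·621.2 + 70·580.4)/620 = 616.59355
V̂(ȳ_st) = Σ W_h² s_h²/n_h, with W_h = N_h/N and N = 620:
  stratum Low: (550/620)²·325.30²/86 = 968.304
  stratum High: (70/620)²·338.28²/16 = 91.1686
V̂(ȳ_st) = 1059.47
SE(ȳ_st) = √1059.47 = 32.5495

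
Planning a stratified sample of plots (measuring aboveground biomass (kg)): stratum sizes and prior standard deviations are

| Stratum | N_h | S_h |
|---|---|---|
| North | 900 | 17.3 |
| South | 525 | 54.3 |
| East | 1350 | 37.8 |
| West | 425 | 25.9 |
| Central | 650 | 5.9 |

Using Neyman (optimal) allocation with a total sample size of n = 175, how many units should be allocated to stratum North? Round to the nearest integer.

Neyman allocation: n_h = n · N_h S_h / Σ N_i S_i, with n = 175.
  stratum North: N_h·S_h = 900·17.3 = 15570.00
  stratum South: N_h·S_h = 525·54.3 = 28507.50
  stratum East: N_h·S_h = 1350·37.8 = 51030.00
  stratum West: N_h·S_h = 425·25.9 = 11007.50
  stratum Central: N_h·S_h = 650·5.9 = 3835.00
Σ N_h S_h = 109950.00
n for stratum North = 175·15570.00/109950.00 = 24.782 → 25

25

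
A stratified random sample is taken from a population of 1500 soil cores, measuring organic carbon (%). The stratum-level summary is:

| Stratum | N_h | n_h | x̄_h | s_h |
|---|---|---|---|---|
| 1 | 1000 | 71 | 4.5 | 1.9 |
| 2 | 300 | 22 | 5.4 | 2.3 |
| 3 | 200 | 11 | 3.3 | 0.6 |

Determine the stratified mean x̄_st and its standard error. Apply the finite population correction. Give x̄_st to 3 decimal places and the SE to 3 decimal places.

x̄_st = Σ W_h x̄_h = (1000·4.5 + 300·5.4 + 200·3.3)/1500 = 4.52000
V̂(x̄_st) = Σ W_h² (1 − n_h/N_h) s_h²/n_h, with W_h = N_h/N and N = 1500:
  stratum 1: (1000/1500)²·(1 − 71/1000)·1.9²/71 = 0.0209934
  stratum 2: (300/1500)²·(1 − 22/300)·2.3²/22 = 0.00891285
  stratum 3: (200/1500)²·(1 − 11/200)·0.6²/11 = 0.000549818
V̂(x̄_st) = 0.030456
SE(x̄_st) = √0.030456 = 0.174517

x̄_st ≈ 4.520, SE ≈ 0.175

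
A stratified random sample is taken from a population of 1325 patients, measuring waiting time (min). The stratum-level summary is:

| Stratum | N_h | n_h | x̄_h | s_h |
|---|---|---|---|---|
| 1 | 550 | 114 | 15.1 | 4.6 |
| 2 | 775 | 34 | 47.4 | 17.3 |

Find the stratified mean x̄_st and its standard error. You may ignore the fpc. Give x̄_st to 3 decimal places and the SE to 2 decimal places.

x̄_st ≈ 33.992, SE ≈ 1.74

x̄_st = Σ W_h x̄_h = (550·15.1 + 775·47.4)/1325 = 33.99245
V̂(x̄_st) = Σ W_h² s_h²/n_h, with W_h = N_h/N and N = 1325:
  stratum 1: (550/1325)²·4.6²/114 = 0.0319819
  stratum 2: (775/1325)²·17.3²/34 = 3.01151
V̂(x̄_st) = 3.0435
SE(x̄_st) = √3.0435 = 1.74456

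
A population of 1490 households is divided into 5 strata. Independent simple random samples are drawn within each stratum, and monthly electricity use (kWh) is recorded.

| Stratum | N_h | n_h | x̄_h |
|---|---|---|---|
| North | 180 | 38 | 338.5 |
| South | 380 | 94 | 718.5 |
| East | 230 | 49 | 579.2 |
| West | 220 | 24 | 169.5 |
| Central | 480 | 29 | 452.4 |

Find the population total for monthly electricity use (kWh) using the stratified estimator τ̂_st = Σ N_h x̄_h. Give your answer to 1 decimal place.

τ̂_st = Σ N_h x̄_h = 180·338.5 + 380·718.5 + 230·579.2 + 220·169.5 + 480·452.4 = 721618.0

τ̂_st ≈ 721618.0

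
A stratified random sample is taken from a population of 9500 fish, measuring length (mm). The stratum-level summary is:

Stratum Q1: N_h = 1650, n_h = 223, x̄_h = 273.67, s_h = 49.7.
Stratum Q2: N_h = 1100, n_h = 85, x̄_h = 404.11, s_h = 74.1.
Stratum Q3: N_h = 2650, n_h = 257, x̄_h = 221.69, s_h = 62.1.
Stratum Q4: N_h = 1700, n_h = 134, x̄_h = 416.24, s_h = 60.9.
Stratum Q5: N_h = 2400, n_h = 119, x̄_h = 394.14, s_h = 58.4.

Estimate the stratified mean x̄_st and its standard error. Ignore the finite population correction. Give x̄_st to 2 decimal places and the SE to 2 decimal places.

x̄_st ≈ 330.22, SE ≈ 2.25

x̄_st = Σ W_h x̄_h = (1650·273.67 + 1100·404.11 + 2650·221.69 + 1700·416.24 + 2400·394.14)/9500 = 330.22095
V̂(x̄_st) = Σ W_h² s_h²/n_h, with W_h = N_h/N and N = 9500:
  stratum Q1: (1650/9500)²·49.7²/223 = 0.33414
  stratum Q2: (1100/9500)²·74.1²/85 = 0.866075
  stratum Q3: (2650/9500)²·62.1²/257 = 1.1676
  stratum Q4: (1700/9500)²·60.9²/134 = 0.886299
  stratum Q5: (2400/9500)²·58.4²/119 = 1.82917
V̂(x̄_st) = 5.08329
SE(x̄_st) = √5.08329 = 2.25461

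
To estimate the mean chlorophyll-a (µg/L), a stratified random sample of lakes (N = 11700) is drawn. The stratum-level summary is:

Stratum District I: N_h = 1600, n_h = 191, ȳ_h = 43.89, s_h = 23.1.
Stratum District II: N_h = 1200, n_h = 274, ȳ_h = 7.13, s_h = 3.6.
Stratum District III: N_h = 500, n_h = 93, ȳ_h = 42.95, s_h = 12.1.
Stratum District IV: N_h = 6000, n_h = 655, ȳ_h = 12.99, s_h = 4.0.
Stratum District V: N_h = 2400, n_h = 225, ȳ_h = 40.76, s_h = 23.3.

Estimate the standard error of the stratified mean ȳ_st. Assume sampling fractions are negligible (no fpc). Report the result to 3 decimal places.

V̂(ȳ_st) = Σ W_h² s_h²/n_h, with W_h = N_h/N and N = 11700:
  stratum District I: (1600/11700)²·23.1²/191 = 0.0522467
  stratum District II: (1200/11700)²·3.6²/274 = 0.00049756
  stratum District III: (500/11700)²·12.1²/93 = 0.00287512
  stratum District IV: (6000/11700)²·4.0²/655 = 0.00642406
  stratum District V: (2400/11700)²·23.3²/225 = 0.101527
V̂(ȳ_st) = 0.16357
SE(ȳ_st) = √0.16357 = 0.404438

SE(ȳ_st) ≈ 0.404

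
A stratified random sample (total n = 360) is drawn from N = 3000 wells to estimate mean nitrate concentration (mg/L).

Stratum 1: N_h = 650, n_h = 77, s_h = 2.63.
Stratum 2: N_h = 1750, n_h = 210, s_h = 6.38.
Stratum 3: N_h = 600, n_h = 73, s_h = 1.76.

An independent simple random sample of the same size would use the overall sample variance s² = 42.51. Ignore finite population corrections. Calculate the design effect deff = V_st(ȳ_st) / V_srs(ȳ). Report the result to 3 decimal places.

deff ≈ 0.609

V̂(ȳ_st) = Σ W_h² s_h²/n_h, with W_h = N_h/N and N = 3000:
  stratum 1: (650/3000)²·2.63²/77 = 0.00421701
  stratum 2: (1750/3000)²·6.38²/210 = 0.0659562
  stratum 3: (600/3000)²·1.76²/73 = 0.00169732
V_st = 0.0718705
V_srs = s²/n = 42.51/360 = 0.118083
deff = V_st / V_srs = 0.0718705/0.118083 = 0.6086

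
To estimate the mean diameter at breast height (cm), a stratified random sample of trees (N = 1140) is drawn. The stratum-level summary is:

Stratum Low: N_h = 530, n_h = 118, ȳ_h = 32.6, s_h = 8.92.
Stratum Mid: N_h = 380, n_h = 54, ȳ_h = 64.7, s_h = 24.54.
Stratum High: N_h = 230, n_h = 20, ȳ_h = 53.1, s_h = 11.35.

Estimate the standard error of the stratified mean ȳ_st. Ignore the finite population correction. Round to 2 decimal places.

V̂(ȳ_st) = Σ W_h² s_h²/n_h, with W_h = N_h/N and N = 1140:
  stratum Low: (530/1140)²·8.92²/118 = 0.145744
  stratum Mid: (380/1140)²·24.54²/54 = 1.23912
  stratum High: (230/1140)²·11.35²/20 = 0.262185
V̂(ȳ_st) = 1.64705
SE(ȳ_st) = √1.64705 = 1.28337

SE(ȳ_st) ≈ 1.28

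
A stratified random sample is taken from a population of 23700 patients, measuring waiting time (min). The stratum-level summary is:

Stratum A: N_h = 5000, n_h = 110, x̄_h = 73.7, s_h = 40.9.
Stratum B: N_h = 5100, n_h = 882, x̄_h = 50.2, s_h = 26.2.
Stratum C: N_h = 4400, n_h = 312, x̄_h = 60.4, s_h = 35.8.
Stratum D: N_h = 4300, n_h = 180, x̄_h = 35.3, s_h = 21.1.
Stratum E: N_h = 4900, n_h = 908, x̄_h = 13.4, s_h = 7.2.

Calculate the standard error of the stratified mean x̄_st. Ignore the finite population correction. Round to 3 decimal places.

V̂(x̄_st) = Σ W_h² s_h²/n_h, with W_h = N_h/N and N = 23700:
  stratum A: (5000/23700)²·40.9²/110 = 0.676858
  stratum B: (5100/23700)²·26.2²/882 = 0.0360394
  stratum C: (4400/23700)²·35.8²/312 = 0.141586
  stratum D: (4300/23700)²·21.1²/180 = 0.0814203
  stratum E: (4900/23700)²·7.2²/908 = 0.00244048
V̂(x̄_st) = 0.938344
SE(x̄_st) = √0.938344 = 0.968681

SE(x̄_st) ≈ 0.969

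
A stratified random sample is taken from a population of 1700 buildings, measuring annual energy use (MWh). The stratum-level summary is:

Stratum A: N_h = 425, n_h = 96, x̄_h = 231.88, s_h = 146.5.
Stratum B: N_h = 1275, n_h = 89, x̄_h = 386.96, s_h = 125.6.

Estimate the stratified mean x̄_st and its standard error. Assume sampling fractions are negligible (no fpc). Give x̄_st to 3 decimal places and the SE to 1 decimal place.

x̄_st = Σ W_h x̄_h = (425·231.88 + 1275·386.96)/1700 = 348.19000
V̂(x̄_st) = Σ W_h² s_h²/n_h, with W_h = N_h/N and N = 1700:
  stratum A: (425/1700)²·146.5²/96 = 13.9728
  stratum B: (1275/1700)²·125.6²/89 = 99.7038
V̂(x̄_st) = 113.677
SE(x̄_st) = √113.677 = 10.6619

x̄_st ≈ 348.190, SE ≈ 10.7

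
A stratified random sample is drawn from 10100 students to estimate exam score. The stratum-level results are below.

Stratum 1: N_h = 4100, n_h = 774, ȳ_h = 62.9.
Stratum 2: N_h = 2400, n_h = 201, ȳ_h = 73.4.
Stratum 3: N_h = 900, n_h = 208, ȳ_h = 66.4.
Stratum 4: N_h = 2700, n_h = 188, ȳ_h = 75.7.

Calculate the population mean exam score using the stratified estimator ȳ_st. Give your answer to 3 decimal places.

N = Σ N_h = 10100. Stratum weights W_h = N_h/N.
ȳ_st = (4100·62.9 + 2400·73.4 + 900·66.4 + 2700·75.7) / 10100 = 69.12871

ȳ_st ≈ 69.129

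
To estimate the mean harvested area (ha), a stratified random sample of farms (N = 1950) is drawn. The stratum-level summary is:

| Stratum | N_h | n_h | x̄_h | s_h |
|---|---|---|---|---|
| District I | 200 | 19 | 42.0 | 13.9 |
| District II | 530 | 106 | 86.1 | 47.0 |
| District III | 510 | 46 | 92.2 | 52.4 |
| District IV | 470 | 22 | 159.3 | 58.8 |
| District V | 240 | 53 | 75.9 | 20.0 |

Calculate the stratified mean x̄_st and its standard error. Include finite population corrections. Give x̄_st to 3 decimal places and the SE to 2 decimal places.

x̄_st ≈ 99.560, SE ≈ 3.72

x̄_st = Σ W_h x̄_h = (200·42.0 + 530·86.1 + 510·92.2 + 470·159.3 + 240·75.9)/1950 = 99.56000
V̂(x̄_st) = Σ W_h² (1 − n_h/N_h) s_h²/n_h, with W_h = N_h/N and N = 1950:
  stratum District I: (200/1950)²·(1 − 19/200)·13.9²/19 = 0.0968089
  stratum District II: (530/1950)²·(1 − 106/530)·47.0²/106 = 1.23158
  stratum District III: (510/1950)²·(1 − 46/510)·52.4²/46 = 3.7147
  stratum District IV: (470/1950)²·(1 − 22/470)·58.8²/22 = 8.70239
  stratum District V: (240/1950)²·(1 − 53/240)·20.0²/53 = 0.0890774
V̂(x̄_st) = 13.8346
SE(x̄_st) = √13.8346 = 3.71948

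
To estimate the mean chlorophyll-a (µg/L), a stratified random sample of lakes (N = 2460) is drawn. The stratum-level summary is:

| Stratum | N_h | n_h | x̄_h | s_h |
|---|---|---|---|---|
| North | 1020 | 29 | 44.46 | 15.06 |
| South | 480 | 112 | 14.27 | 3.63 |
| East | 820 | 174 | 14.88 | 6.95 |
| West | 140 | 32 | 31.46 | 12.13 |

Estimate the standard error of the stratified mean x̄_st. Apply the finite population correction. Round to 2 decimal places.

V̂(x̄_st) = Σ W_h² (1 − n_h/N_h) s_h²/n_h, with W_h = N_h/N and N = 2460:
  stratum North: (1020/2460)²·(1 − 29/1020)·15.06²/29 = 1.30634
  stratum South: (480/2460)²·(1 − 112/480)·3.63²/112 = 0.00343411
  stratum East: (820/2460)²·(1 − 174/820)·6.95²/174 = 0.0242995
  stratum West: (140/2460)²·(1 − 32/140)·12.13²/32 = 0.0114882
V̂(x̄_st) = 1.34556
SE(x̄_st) = √1.34556 = 1.15998

SE(x̄_st) ≈ 1.16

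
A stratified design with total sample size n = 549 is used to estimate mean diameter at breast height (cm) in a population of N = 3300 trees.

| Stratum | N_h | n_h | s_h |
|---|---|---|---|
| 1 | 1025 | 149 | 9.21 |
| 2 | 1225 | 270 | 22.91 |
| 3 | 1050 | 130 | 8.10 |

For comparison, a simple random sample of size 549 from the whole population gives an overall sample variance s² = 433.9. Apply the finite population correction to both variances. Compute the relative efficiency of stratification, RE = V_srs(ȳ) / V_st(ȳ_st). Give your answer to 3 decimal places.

RE ≈ 2.192

V̂(ȳ_st) = Σ W_h² (1 − n_h/N_h) s_h²/n_h, with W_h = N_h/N and N = 3300:
  stratum 1: (1025/3300)²·(1 − 149/1025)·9.21²/149 = 0.0469389
  stratum 2: (1225/3300)²·(1 − 270/1225)·22.91²/270 = 0.208832
  stratum 3: (1050/3300)²·(1 − 130/1050)·8.10²/130 = 0.0447688
V_st = 0.30054
V_srs = (1 − 549/3300)·433.9/549 = 0.658861
Relative efficiency = V_srs / V_st = 0.658861/0.30054 = 2.1923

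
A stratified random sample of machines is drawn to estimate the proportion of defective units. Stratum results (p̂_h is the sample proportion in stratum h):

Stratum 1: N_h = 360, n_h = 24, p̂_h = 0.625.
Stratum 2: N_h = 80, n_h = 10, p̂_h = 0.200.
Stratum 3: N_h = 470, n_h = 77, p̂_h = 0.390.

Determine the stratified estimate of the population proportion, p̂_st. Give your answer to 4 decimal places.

p̂_st ≈ 0.4663

N = 910; stratum weights W_h = N_h/N.
p̂_st = Σ W_h p̂_h = (360·0.625 + 80·0.200 + 470·0.390)/910 = 0.46626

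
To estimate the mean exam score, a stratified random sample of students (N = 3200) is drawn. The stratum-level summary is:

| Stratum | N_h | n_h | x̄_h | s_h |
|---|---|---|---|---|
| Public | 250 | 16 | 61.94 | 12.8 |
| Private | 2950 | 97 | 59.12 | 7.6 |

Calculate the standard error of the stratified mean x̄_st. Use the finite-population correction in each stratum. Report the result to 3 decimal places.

V̂(x̄_st) = Σ W_h² (1 − n_h/N_h) s_h²/n_h, with W_h = N_h/N and N = 3200:
  stratum Public: (250/3200)²·(1 − 16/250)·12.8²/16 = 0.0585
  stratum Private: (2950/3200)²·(1 − 97/2950)·7.6²/97 = 0.489417
V̂(x̄_st) = 0.547917
SE(x̄_st) = √0.547917 = 0.740214

SE(x̄_st) ≈ 0.740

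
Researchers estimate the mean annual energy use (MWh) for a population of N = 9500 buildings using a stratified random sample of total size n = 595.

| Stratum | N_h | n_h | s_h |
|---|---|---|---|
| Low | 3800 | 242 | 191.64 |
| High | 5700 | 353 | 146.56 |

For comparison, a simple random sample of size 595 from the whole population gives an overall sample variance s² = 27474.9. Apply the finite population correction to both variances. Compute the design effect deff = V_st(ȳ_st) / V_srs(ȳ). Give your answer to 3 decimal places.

V̂(ȳ_st) = Σ W_h² (1 − n_h/N_h) s_h²/n_h, with W_h = N_h/N and N = 9500:
  stratum Low: (3800/9500)²·(1 − 242/3800)·191.64²/242 = 22.7352
  stratum High: (5700/9500)²·(1 − 353/5700)·146.56²/353 = 20.5492
V_st = 43.2844
V_srs = (1 − 595/9500)·27474.9/595 = 43.2842
deff = V_st / V_srs = 43.2844/43.2842 = 1.0000

deff ≈ 1.000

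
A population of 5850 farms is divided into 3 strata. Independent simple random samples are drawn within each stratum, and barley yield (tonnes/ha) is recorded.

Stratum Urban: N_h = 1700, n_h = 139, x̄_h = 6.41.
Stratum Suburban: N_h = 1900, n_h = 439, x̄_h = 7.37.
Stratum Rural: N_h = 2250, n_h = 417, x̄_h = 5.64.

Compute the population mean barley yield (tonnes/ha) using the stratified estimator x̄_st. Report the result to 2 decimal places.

N = Σ N_h = 5850. Stratum weights W_h = N_h/N.
x̄_st = (1700·6.41 + 1900·7.37 + 2250·5.64) / 5850 = 6.4256

x̄_st ≈ 6.43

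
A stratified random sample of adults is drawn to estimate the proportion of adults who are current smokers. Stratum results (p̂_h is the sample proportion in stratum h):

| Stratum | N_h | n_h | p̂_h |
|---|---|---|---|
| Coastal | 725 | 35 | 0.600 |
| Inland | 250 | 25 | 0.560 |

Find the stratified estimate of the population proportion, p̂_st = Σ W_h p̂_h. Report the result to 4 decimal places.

N = 975; stratum weights W_h = N_h/N.
p̂_st = Σ W_h p̂_h = (725·0.600 + 250·0.560)/975 = 0.58974

p̂_st ≈ 0.5897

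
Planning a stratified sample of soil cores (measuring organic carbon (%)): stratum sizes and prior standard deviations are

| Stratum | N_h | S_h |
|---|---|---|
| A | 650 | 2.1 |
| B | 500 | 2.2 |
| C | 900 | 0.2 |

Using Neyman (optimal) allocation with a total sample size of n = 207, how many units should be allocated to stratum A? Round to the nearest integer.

107

Neyman allocation: n_h = n · N_h S_h / Σ N_i S_i, with n = 207.
  stratum A: N_h·S_h = 650·2.1 = 1365.00
  stratum B: N_h·S_h = 500·2.2 = 1100.00
  stratum C: N_h·S_h = 900·0.2 = 180.00
Σ N_h S_h = 2645.00
n for stratum A = 207·1365.00/2645.00 = 106.826 → 107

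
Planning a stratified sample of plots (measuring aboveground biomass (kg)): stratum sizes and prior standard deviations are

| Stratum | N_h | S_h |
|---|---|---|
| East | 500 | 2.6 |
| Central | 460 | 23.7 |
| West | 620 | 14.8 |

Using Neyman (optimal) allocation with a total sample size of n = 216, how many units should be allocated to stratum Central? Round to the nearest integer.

110

Neyman allocation: n_h = n · N_h S_h / Σ N_i S_i, with n = 216.
  stratum East: N_h·S_h = 500·2.6 = 1300.00
  stratum Central: N_h·S_h = 460·23.7 = 10902.00
  stratum West: N_h·S_h = 620·14.8 = 9176.00
Σ N_h S_h = 21378.00
n for stratum Central = 216·10902.00/21378.00 = 110.152 → 110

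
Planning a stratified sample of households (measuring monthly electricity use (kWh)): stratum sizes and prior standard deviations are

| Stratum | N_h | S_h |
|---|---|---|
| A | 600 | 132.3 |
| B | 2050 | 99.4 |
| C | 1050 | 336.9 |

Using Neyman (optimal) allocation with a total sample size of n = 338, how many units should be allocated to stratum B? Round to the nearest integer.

Neyman allocation: n_h = n · N_h S_h / Σ N_i S_i, with n = 338.
  stratum A: N_h·S_h = 600·132.3 = 79380.00
  stratum B: N_h·S_h = 2050·99.4 = 203770.00
  stratum C: N_h·S_h = 1050·336.9 = 353745.00
Σ N_h S_h = 636895.00
n for stratum B = 338·203770.00/636895.00 = 108.141 → 108

108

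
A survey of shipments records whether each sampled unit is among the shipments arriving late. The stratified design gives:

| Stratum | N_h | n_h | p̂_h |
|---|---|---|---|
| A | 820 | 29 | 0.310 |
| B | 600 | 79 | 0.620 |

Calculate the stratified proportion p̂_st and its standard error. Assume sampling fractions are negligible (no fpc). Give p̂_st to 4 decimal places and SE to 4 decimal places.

N = 1420; stratum weights W_h = N_h/N.
p̂_st = Σ W_h p̂_h = (820·0.310 + 600·0.620)/1420 = 0.44099
V̂(p̂_st) = Σ W_h² p̂_h(1−p̂_h)/(n_h−1):
  stratum A: (820/1420)²·0.310·0.690/28 = 0.00254744
  stratum B: (600/1420)²·0.620·0.380/78 = 0.00053927
V̂(p̂_st) = 0.00308671; SE = √V̂ = 0.0555582

p̂_st ≈ 0.4410, SE ≈ 0.0556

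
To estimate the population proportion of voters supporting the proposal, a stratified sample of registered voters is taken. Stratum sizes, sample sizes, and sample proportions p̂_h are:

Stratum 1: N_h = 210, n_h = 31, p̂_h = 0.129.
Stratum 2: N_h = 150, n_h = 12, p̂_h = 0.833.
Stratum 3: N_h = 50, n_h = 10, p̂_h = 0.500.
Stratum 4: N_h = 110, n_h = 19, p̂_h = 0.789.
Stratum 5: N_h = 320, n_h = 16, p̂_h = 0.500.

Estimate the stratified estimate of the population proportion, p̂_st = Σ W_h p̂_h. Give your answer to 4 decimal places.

N = 840; stratum weights W_h = N_h/N.
p̂_st = Σ W_h p̂_h = (210·0.129 + 150·0.833 + 50·0.500 + 110·0.789 + 320·0.500)/840 = 0.50456

p̂_st ≈ 0.5046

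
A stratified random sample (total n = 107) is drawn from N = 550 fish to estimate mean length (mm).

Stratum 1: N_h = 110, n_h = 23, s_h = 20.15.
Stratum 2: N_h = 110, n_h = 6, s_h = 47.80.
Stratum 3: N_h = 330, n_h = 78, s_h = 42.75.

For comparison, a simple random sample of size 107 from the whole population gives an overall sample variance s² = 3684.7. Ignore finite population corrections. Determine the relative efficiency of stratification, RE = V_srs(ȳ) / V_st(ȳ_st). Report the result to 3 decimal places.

RE ≈ 1.413

V̂(ȳ_st) = Σ W_h² s_h²/n_h, with W_h = N_h/N and N = 550:
  stratum 1: (110/550)²·20.15²/23 = 0.706126
  stratum 2: (110/550)²·47.80²/6 = 15.2323
  stratum 3: (330/550)²·42.75²/78 = 8.4349
V_st = 24.3733
V_srs = s²/n = 3684.7/107 = 34.4364
Relative efficiency = V_srs / V_st = 34.4364/24.3733 = 1.4129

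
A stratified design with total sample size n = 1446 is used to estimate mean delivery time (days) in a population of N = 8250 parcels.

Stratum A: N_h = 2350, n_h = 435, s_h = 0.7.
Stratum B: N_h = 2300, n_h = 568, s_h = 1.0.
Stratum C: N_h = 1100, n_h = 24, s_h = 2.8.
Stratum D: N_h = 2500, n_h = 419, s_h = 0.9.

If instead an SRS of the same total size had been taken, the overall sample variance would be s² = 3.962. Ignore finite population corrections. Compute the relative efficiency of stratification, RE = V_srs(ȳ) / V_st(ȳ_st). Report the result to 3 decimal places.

V̂(ȳ_st) = Σ W_h² s_h²/n_h, with W_h = N_h/N and N = 8250:
  stratum A: (2350/8250)²·0.7²/435 = 9.13976e-05
  stratum B: (2300/8250)²·1.0²/568 = 0.000136836
  stratum C: (1100/8250)²·2.8²/24 = 0.00580741
  stratum D: (2500/8250)²·0.9²/419 = 0.000177518
V_st = 0.00621316
V_srs = s²/n = 3.962/1446 = 0.00273997
Relative efficiency = V_srs / V_st = 0.00273997/0.00621316 = 0.4410

RE ≈ 0.441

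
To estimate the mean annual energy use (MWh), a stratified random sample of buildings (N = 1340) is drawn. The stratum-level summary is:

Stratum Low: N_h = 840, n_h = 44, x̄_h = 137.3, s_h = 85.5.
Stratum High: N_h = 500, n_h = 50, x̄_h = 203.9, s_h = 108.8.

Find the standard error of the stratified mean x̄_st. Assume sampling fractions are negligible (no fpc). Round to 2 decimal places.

SE(x̄_st) ≈ 9.91

V̂(x̄_st) = Σ W_h² s_h²/n_h, with W_h = N_h/N and N = 1340:
  stratum Low: (840/1340)²·85.5²/44 = 65.2873
  stratum High: (500/1340)²·108.8²/50 = 32.9624
V̂(x̄_st) = 98.2496
SE(x̄_st) = √98.2496 = 9.91209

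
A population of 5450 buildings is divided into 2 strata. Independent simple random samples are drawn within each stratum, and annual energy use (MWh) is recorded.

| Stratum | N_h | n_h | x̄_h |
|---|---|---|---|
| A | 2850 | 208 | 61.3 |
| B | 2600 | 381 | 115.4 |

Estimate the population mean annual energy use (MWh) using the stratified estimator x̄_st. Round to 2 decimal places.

N = Σ N_h = 5450. Stratum weights W_h = N_h/N.
x̄_st = (2850·61.3 + 2600·115.4) / 5450 = 87.1092

x̄_st ≈ 87.11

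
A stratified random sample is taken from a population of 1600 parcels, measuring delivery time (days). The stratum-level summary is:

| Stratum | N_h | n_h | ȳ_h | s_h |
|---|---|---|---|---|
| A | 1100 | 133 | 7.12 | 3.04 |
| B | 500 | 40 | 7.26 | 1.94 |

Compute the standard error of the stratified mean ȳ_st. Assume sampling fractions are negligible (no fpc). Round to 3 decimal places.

V̂(ȳ_st) = Σ W_h² s_h²/n_h, with W_h = N_h/N and N = 1600:
  stratum A: (1100/1600)²·3.04²/133 = 0.0328429
  stratum B: (500/1600)²·1.94²/40 = 0.00918848
V̂(ȳ_st) = 0.0420313
SE(ȳ_st) = √0.0420313 = 0.205015

SE(ȳ_st) ≈ 0.205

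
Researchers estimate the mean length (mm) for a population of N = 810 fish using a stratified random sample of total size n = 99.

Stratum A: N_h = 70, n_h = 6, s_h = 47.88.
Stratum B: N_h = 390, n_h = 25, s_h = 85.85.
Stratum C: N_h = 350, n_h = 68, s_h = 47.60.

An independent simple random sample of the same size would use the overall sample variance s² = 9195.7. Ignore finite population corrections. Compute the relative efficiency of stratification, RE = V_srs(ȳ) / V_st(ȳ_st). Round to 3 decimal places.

RE ≈ 1.200

V̂(ȳ_st) = Σ W_h² s_h²/n_h, with W_h = N_h/N and N = 810:
  stratum A: (70/810)²·47.88²/6 = 2.85353
  stratum B: (390/810)²·85.85²/25 = 68.3439
  stratum C: (350/810)²·47.60²/68 = 6.22116
V_st = 77.4186
V_srs = s²/n = 9195.7/99 = 92.8859
Relative efficiency = V_srs / V_st = 92.8859/77.4186 = 1.1998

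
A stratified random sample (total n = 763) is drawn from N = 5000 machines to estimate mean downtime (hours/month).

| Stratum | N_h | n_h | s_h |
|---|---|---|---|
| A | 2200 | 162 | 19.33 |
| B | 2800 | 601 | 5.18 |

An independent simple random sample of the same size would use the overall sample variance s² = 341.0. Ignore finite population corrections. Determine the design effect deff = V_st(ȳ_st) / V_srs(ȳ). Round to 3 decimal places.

deff ≈ 1.030

V̂(ȳ_st) = Σ W_h² s_h²/n_h, with W_h = N_h/N and N = 5000:
  stratum A: (2200/5000)²·19.33²/162 = 0.446534
  stratum B: (2800/5000)²·5.18²/601 = 0.0140011
V_st = 0.460535
V_srs = s²/n = 341.0/763 = 0.44692
deff = V_st / V_srs = 0.460535/0.44692 = 1.0305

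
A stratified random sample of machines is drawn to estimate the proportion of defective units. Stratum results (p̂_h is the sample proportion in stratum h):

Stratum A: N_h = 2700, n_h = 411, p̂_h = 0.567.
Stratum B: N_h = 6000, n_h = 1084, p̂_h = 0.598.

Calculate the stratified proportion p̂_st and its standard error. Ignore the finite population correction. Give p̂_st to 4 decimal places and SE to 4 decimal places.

N = 8700; stratum weights W_h = N_h/N.
p̂_st = Σ W_h p̂_h = (2700·0.567 + 6000·0.598)/8700 = 0.58838
V̂(p̂_st) = Σ W_h² p̂_h(1−p̂_h)/(n_h−1):
  stratum A: (2700/8700)²·0.567·0.433/410 = 5.76735e-05
  stratum B: (6000/8700)²·0.598·0.402/1083 = 0.000105575
V̂(p̂_st) = 0.000163249; SE = √V̂ = 0.0127769

p̂_st ≈ 0.5884, SE ≈ 0.0128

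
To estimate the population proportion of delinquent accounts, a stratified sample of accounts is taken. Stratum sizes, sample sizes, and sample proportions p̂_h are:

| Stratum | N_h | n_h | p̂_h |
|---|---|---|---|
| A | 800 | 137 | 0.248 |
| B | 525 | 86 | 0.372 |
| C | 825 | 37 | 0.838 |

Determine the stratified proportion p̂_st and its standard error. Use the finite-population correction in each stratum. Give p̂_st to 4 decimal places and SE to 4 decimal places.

N = 2150; stratum weights W_h = N_h/N.
p̂_st = Σ W_h p̂_h = (800·0.248 + 525·0.372 + 825·0.838)/2150 = 0.50467
V̂(p̂_st) = Σ W_h² (1 − n_h/N_h) p̂_h(1−p̂_h)/(n_h−1):
  stratum A: (800/2150)²·(1 − 137/800)·0.248·0.752/136 = 0.000157347
  stratum B: (525/2150)²·(1 − 86/525)·0.372·0.628/85 = 0.000137035
  stratum C: (825/2150)²·(1 − 37/825)·0.838·0.162/36 = 0.000530347
V̂(p̂_st) = 0.000824728; SE = √V̂ = 0.0287181

p̂_st ≈ 0.5047, SE ≈ 0.0287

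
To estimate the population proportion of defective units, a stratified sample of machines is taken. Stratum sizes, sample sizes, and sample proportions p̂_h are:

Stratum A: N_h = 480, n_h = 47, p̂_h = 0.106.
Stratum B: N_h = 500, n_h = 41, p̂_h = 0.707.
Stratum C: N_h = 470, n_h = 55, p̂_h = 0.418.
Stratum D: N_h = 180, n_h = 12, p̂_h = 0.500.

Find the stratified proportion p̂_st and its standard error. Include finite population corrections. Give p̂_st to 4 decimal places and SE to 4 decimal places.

N = 1630; stratum weights W_h = N_h/N.
p̂_st = Σ W_h p̂_h = (480·0.106 + 500·0.707 + 470·0.418 + 180·0.500)/1630 = 0.42383
V̂(p̂_st) = Σ W_h² (1 − n_h/N_h) p̂_h(1−p̂_h)/(n_h−1):
  stratum A: (480/1630)²·(1 − 47/480)·0.106·0.894/46 = 0.000161153
  stratum B: (500/1630)²·(1 − 41/500)·0.707·0.293/40 = 0.000447337
  stratum C: (470/1630)²·(1 − 55/470)·0.418·0.582/54 = 0.000330732
  stratum D: (180/1630)²·(1 − 12/180)·0.500·0.500/11 = 0.000258675
V̂(p̂_st) = 0.0011979; SE = √V̂ = 0.0346106

p̂_st ≈ 0.4238, SE ≈ 0.0346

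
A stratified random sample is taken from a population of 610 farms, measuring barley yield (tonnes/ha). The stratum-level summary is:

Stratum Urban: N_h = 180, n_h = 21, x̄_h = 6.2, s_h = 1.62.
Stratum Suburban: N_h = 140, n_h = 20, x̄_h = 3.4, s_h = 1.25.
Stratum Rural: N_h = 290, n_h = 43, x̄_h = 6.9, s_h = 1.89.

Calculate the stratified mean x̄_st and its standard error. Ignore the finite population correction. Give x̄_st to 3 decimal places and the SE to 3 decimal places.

x̄_st ≈ 5.890, SE ≈ 0.184

x̄_st = Σ W_h x̄_h = (180·6.2 + 140·3.4 + 290·6.9)/610 = 5.89016
V̂(x̄_st) = Σ W_h² s_h²/n_h, with W_h = N_h/N and N = 610:
  stratum Urban: (180/610)²·1.62²/21 = 0.0108817
  stratum Suburban: (140/610)²·1.25²/20 = 0.00411516
  stratum Rural: (290/610)²·1.89²/43 = 0.0187755
V̂(x̄_st) = 0.0337723
SE(x̄_st) = √0.0337723 = 0.183773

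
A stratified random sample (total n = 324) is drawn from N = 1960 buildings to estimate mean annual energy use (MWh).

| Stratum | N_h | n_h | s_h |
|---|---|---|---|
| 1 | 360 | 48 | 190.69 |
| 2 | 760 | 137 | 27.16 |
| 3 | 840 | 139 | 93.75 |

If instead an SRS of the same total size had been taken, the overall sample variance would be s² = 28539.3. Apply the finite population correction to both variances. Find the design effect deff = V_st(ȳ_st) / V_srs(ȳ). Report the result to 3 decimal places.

V̂(ȳ_st) = Σ W_h² (1 − n_h/N_h) s_h²/n_h, with W_h = N_h/N and N = 1960:
  stratum 1: (360/1960)²·(1 − 48/360)·190.69²/48 = 22.1493
  stratum 2: (760/1960)²·(1 − 137/760)·27.16²/137 = 0.663634
  stratum 3: (840/1960)²·(1 − 139/840)·93.75²/139 = 9.69199
V_st = 32.5049
V_srs = (1 − 324/1960)·28539.3/324 = 73.5234
deff = V_st / V_srs = 32.5049/73.5234 = 0.4421

deff ≈ 0.442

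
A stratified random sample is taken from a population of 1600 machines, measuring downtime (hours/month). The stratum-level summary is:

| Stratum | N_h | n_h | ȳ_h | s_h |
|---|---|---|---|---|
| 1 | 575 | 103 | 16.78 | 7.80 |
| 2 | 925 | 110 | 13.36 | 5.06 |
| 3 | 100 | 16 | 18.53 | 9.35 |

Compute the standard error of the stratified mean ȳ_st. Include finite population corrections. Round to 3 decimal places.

SE(ȳ_st) ≈ 0.386

V̂(ȳ_st) = Σ W_h² (1 − n_h/N_h) s_h²/n_h, with W_h = N_h/N and N = 1600:
  stratum 1: (575/1600)²·(1 − 103/575)·7.80²/103 = 0.0626213
  stratum 2: (925/1600)²·(1 − 110/925)·5.06²/110 = 0.0685437
  stratum 3: (100/1600)²·(1 − 16/100)·9.35²/16 = 0.0179284
V̂(ȳ_st) = 0.149093
SE(ȳ_st) = √0.149093 = 0.386126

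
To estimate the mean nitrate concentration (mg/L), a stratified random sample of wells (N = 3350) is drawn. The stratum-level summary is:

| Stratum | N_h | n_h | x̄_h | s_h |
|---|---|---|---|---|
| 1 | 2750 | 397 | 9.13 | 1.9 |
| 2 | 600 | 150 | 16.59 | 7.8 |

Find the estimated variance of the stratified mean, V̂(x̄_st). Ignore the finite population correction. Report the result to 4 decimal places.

V̂(x̄_st) ≈ 0.0191

V̂(x̄_st) = Σ W_h² s_h²/n_h, with W_h = N_h/N and N = 3350:
  stratum 1: (2750/3350)²·1.9²/397 = 0.00612763
  stratum 2: (600/3350)²·7.8²/150 = 0.013011
V̂(x̄_st) = 0.0191386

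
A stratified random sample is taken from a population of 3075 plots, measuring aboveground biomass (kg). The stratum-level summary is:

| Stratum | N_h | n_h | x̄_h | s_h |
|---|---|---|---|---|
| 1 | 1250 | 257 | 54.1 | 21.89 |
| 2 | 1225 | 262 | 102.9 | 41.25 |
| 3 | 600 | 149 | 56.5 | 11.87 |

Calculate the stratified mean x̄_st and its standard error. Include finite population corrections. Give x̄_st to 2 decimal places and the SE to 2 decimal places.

x̄_st = Σ W_h x̄_h = (1250·54.1 + 1225·102.9 + 600·56.5)/3075 = 74.00894
V̂(x̄_st) = Σ W_h² (1 − n_h/N_h) s_h²/n_h, with W_h = N_h/N and N = 3075:
  stratum 1: (1250/3075)²·(1 − 257/1250)·21.89²/257 = 0.244753
  stratum 2: (1225/3075)²·(1 − 262/1225)·41.25²/262 = 0.810249
  stratum 3: (600/3075)²·(1 − 149/600)·11.87²/149 = 0.0270616
V̂(x̄_st) = 1.08206
SE(x̄_st) = √1.08206 = 1.04022

x̄_st ≈ 74.01, SE ≈ 1.04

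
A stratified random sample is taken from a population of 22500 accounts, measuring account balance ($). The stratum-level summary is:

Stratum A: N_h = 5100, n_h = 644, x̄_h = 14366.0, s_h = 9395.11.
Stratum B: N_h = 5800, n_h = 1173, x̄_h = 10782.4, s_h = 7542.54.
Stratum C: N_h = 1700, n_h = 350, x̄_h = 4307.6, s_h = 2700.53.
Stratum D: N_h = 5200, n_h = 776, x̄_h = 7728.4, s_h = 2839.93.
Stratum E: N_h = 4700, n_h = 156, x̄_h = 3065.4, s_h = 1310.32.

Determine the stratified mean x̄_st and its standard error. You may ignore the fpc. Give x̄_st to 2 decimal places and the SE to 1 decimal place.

x̄_st = Σ W_h x̄_h = (5100·14366.0 + 5800·10782.4 + 1700·4307.6 + 5200·7728.4 + 4700·3065.4)/22500 = 8787.66667
V̂(x̄_st) = Σ W_h² s_h²/n_h, with W_h = N_h/N and N = 22500:
  stratum A: (5100/22500)²·9395.11²/644 = 7041.95
  stratum B: (5800/22500)²·7542.54²/1173 = 3222.76
  stratum C: (1700/22500)²·2700.53²/350 = 118.95
  stratum D: (5200/22500)²·2839.93²/776 = 555.131
  stratum E: (4700/22500)²·1310.32²/156 = 480.243
V̂(x̄_st) = 11419
SE(x̄_st) = √11419 = 106.86

x̄_st ≈ 8787.67, SE ≈ 106.9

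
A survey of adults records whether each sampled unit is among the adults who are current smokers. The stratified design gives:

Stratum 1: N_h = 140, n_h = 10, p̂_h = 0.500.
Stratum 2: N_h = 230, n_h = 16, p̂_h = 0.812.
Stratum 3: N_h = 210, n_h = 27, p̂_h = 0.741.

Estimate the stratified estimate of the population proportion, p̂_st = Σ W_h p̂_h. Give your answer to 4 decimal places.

p̂_st ≈ 0.7110

N = 580; stratum weights W_h = N_h/N.
p̂_st = Σ W_h p̂_h = (140·0.500 + 230·0.812 + 210·0.741)/580 = 0.71098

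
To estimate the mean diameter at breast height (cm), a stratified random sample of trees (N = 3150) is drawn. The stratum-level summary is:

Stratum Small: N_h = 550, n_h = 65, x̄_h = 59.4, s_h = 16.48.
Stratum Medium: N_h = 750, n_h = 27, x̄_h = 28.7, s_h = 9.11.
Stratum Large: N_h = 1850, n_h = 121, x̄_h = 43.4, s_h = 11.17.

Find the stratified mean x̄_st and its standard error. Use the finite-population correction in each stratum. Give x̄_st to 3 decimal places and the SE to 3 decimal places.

x̄_st ≈ 42.694, SE ≈ 0.783

x̄_st = Σ W_h x̄_h = (550·59.4 + 750·28.7 + 1850·43.4)/3150 = 42.69365
V̂(x̄_st) = Σ W_h² (1 − n_h/N_h) s_h²/n_h, with W_h = N_h/N and N = 3150:
  stratum Small: (550/3150)²·(1 − 65/550)·16.48²/65 = 0.112327
  stratum Medium: (750/3150)²·(1 − 27/750)·9.11²/27 = 0.167978
  stratum Large: (1850/3150)²·(1 − 121/1850)·11.17²/121 = 0.332404
V̂(x̄_st) = 0.612709
SE(x̄_st) = √0.612709 = 0.782757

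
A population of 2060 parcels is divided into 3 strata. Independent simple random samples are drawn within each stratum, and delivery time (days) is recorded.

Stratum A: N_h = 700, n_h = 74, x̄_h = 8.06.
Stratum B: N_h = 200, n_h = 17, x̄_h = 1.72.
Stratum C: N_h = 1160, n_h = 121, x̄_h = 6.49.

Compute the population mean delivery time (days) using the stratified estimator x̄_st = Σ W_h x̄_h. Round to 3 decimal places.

x̄_st ≈ 6.560

N = Σ N_h = 2060. Stratum weights W_h = N_h/N.
x̄_st = (700·8.06 + 200·1.72 + 1160·6.49) / 2060 = 6.56039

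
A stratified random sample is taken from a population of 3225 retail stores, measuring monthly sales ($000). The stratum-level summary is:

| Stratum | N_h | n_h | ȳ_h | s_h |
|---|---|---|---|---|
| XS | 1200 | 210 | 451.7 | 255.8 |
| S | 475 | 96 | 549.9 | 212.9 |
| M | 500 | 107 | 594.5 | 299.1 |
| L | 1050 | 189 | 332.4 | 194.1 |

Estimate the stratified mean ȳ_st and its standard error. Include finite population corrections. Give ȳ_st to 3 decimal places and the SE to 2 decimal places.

ȳ_st ≈ 449.461, SE ≈ 8.77

ȳ_st = Σ W_h ȳ_h = (1200·451.7 + 475·549.9 + 500·594.5 + 1050·332.4)/3225 = 449.46124
V̂(ȳ_st) = Σ W_h² (1 − n_h/N_h) s_h²/n_h, with W_h = N_h/N and N = 3225:
  stratum XS: (1200/3225)²·(1 − 210/1200)·255.8²/210 = 35.5909
  stratum S: (475/3225)²·(1 − 96/475)·212.9²/96 = 8.17247
  stratum M: (500/3225)²·(1 − 107/500)·299.1²/107 = 15.7962
  stratum L: (1050/3225)²·(1 − 189/1050)·194.1²/189 = 17.327
V̂(ȳ_st) = 76.8865
SE(ȳ_st) = √76.8865 = 8.76849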